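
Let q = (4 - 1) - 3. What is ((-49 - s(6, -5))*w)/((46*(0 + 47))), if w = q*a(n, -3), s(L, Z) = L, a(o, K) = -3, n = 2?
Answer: 0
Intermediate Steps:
q = 0 (q = 3 - 3 = 0)
w = 0 (w = 0*(-3) = 0)
((-49 - s(6, -5))*w)/((46*(0 + 47))) = ((-49 - 1*6)*0)/((46*(0 + 47))) = ((-49 - 6)*0)/((46*47)) = -55*0/2162 = 0*(1/2162) = 0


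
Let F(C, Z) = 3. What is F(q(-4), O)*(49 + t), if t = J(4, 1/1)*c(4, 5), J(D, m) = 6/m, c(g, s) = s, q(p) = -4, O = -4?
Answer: 237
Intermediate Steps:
t = 30 (t = (6/(1/1))*5 = (6/1)*5 = (6*1)*5 = 6*5 = 30)
F(q(-4), O)*(49 + t) = 3*(49 + 30) = 3*79 = 237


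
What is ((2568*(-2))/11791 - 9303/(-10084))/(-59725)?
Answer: -57900249/7101329017900 ≈ -8.1534e-6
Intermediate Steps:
((2568*(-2))/11791 - 9303/(-10084))/(-59725) = (-5136*1/11791 - 9303*(-1/10084))*(-1/59725) = (-5136/11791 + 9303/10084)*(-1/59725) = (57900249/118900444)*(-1/59725) = -57900249/7101329017900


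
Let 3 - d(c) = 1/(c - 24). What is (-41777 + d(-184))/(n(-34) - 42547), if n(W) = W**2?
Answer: 8688991/8609328 ≈ 1.0093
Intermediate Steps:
d(c) = 3 - 1/(-24 + c) (d(c) = 3 - 1/(c - 24) = 3 - 1/(-24 + c))
(-41777 + d(-184))/(n(-34) - 42547) = (-41777 + (-73 + 3*(-184))/(-24 - 184))/((-34)**2 - 42547) = (-41777 + (-73 - 552)/(-208))/(1156 - 42547) = (-41777 - 1/208*(-625))/(-41391) = (-41777 + 625/208)*(-1/41391) = -8688991/208*(-1/41391) = 8688991/8609328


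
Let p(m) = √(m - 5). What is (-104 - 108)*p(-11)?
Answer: -848*I ≈ -848.0*I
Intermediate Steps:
p(m) = √(-5 + m)
(-104 - 108)*p(-11) = (-104 - 108)*√(-5 - 11) = -848*I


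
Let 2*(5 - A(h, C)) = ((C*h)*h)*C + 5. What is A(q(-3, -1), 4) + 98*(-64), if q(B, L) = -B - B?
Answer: -13115/2 ≈ -6557.5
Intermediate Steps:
q(B, L) = -2*B
A(h, C) = 5/2 - C**2*h**2/2 (A(h, C) = 5 - (((C*h)*h)*C + 5)/2 = 5 - ((C*h**2)*C + 5)/2 = 5 - (C**2*h**2 + 5)/2 = 5 - (5 + C**2*h**2)/2 = 5 + (-5/2 - C**2*h**2/2) = 5/2 - C**2*h**2/2)
A(q(-3, -1), 4) + 98*(-64) = (5/2 - 1/2*4**2*(-2*(-3))**2) + 98*(-64) = (5/2 - 1/2*16*6**2) - 6272 = (5/2 - 1/2*16*36) - 6272 = (5/2 - 288) - 6272 = -571/2 - 6272 = -13115/2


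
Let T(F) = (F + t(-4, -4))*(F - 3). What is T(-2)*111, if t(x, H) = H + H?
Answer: 5550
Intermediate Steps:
t(x, H) = 2*H
T(F) = (-8 + F)*(-3 + F) (T(F) = (F + 2*(-4))*(F - 3) = (F - 8)*(-3 + F) = (-8 + F)*(-3 + F))
T(-2)*111 = (24 + (-2)² - 11*(-2))*111 = (24 + 4 + 22)*111 = 50*111 = 5550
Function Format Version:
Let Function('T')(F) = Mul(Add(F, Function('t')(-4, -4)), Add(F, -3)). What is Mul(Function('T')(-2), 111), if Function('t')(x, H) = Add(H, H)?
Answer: 5550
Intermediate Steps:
Function('t')(x, H) = Mul(2, H)
Function('T')(F) = Mul(Add(-8, F), Add(-3, F)) (Function('T')(F) = Mul(Add(F, Mul(2, -4)), Add(F, -3)) = Mul(Add(F, -8), Add(-3, F)) = Mul(Add(-8, F), Add(-3, F)))
Mul(Function('T')(-2), 111) = Mul(Add(24, Pow(-2, 2), Mul(-11, -2)), 111) = Mul(Add(24, 4, 22), 111) = Mul(50, 111) = 5550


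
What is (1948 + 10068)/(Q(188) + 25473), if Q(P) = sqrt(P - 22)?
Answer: 306083568/648873563 - 12016*sqrt(166)/648873563 ≈ 0.47148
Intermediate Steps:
Q(P) = sqrt(-22 + P)
(1948 + 10068)/(Q(188) + 25473) = (1948 + 10068)/(sqrt(-22 + 188) + 25473) = 12016/(sqrt(166) + 25473) = 12016/(25473 + sqrt(166))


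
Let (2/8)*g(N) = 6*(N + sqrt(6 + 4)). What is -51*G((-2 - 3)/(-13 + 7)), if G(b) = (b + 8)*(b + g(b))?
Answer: -112625/12 - 10812*sqrt(10) ≈ -43576.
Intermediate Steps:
g(N) = 24*N + 24*sqrt(10) (g(N) = 4*(6*(N + sqrt(6 + 4))) = 4*(6*(N + sqrt(10))) = 4*(6*N + 6*sqrt(10)) = 24*N + 24*sqrt(10))
G(b) = (8 + b)*(24*sqrt(10) + 25*b) (G(b) = (b + 8)*(b + (24*b + 24*sqrt(10))) = (8 + b)*(24*sqrt(10) + 25*b))
-51*G((-2 - 3)/(-13 + 7)) = -51*(((-2 - 3)/(-13 + 7))**2 + 192*sqrt(10) + 200*((-2 - 3)/(-13 + 7)) + 24*((-2 - 3)/(-13 + 7))*((-2 - 3)/(-13 + 7) + sqrt(10))) = -51*((-5/(-6))**2 + 192*sqrt(10) + 200*(-5/(-6)) + 24*(-5/(-6))*(-5/(-6) + sqrt(10))) = -51*((-5*(-1/6))**2 + 192*sqrt(10) + 200*(-5*(-1/6)) + 24*(-5*(-1/6))*(-5*(-1/6) + sqrt(10))) = -51*((5/6)**2 + 192*sqrt(10) + 200*(5/6) + 24*(5/6)*(5/6 + sqrt(10))) = -51*(25/36 + 192*sqrt(10) + 500/3 + (50/3 + 20*sqrt(10))) = -51*(6625/36 + 212*sqrt(10)) = -112625/12 - 10812*sqrt(10)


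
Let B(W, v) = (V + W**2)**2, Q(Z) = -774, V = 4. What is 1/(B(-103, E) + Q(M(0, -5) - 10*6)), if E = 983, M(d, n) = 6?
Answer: 1/112634995 ≈ 8.8782e-9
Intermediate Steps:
B(W, v) = (4 + W**2)**2
1/(B(-103, E) + Q(M(0, -5) - 10*6)) = 1/((4 + (-103)**2)**2 - 774) = 1/((4 + 10609)**2 - 774) = 1/(10613**2 - 774) = 1/(112635769 - 774) = 1/112634995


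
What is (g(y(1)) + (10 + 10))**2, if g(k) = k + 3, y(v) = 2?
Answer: 625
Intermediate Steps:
g(k) = 3 + k
(g(y(1)) + (10 + 10))**2 = ((3 + 2) + (10 + 10))**2 = (5 + 20)**2 = 25**2 = 625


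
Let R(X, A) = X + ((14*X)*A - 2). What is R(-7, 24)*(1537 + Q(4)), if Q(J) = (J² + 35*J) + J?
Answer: -4006617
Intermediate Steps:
Q(J) = J² + 36*J
R(X, A) = -2 + X + 14*A*X (R(X, A) = X + (14*A*X - 2) = X + (-2 + 14*A*X) = -2 + X + 14*A*X)
R(-7, 24)*(1537 + Q(4)) = (-2 - 7 + 14*24*(-7))*(1537 + 4*(36 + 4)) = (-2 - 7 - 2352)*(1537 + 4*40) = -2361*(1537 + 160) = -2361*1697 = -4006617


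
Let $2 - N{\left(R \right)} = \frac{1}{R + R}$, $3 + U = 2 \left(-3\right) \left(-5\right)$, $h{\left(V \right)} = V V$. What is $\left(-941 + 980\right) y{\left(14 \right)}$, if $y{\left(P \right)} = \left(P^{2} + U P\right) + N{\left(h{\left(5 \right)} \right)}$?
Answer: $\frac{1123161}{50} \approx 22463.0$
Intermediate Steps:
$h{\left(V \right)} = V^{2}$
$U = 27$ ($U = -3 + 2 \left(-3\right) \left(-5\right) = -3 - -30 = -3 + 30 = 27$)
$N{\left(R \right)} = 2 - \frac{1}{2 R}$ ($N{\left(R \right)} = 2 - \frac{1}{R + R} = 2 - \frac{1}{2 R}$)
$y{\left(P \right)} = \frac{99}{50} + P^{2} + 27 P$ ($y{\left(P \right)} = \left(P^{2} + 27 P\right) + \left(2 - \frac{1}{2 \cdot 5^{2}}\right) = \left(P^{2} + 27 P\right) + \left(2 - \frac{1}{2 \cdot 25}\right) = \left(P^{2} + 27 P\right) + \left(2 - \frac{1}{50}\right) = \left(P^{2} + 27 P\right) + \frac{99}{50} = \frac{99}{50} + P^{2} + 27 P$)
$\left(-941 + 980\right) y{\left(14 \right)} = \left(-941 + 980\right) \left(\frac{99}{50} + 14^{2} + 27 \cdot 14\right) = 39 \left(\frac{99}{50} + 196 + 378\right) = 39 \cdot \frac{28799}{50} = \frac{1123161}{50}$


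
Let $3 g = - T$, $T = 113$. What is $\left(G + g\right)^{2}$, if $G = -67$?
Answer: $\frac{98596}{9} \approx 10955.0$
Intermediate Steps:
$g = - \frac{113}{3}$ ($g = \frac{\left(-1\right) 113}{3} = \frac{1}{3} \left(-113\right) = - \frac{113}{3} \approx -37.667$)
$\left(G + g\right)^{2} = \left(-67 - \frac{113}{3}\right)^{2} = \left(- \frac{314}{3}\right)^{2} = \frac{98596}{9}$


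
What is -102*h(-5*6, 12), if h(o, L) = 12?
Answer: -1224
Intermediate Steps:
-102*h(-5*6, 12) = -102*12 = -1224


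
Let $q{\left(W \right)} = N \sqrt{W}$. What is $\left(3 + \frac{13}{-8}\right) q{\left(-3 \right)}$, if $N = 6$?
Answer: $\frac{33 i \sqrt{3}}{4} \approx 14.289 i$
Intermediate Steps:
$q{\left(W \right)} = 6 \sqrt{W}$
$\left(3 + \frac{13}{-8}\right) q{\left(-3 \right)} = \left(3 + \frac{13}{-8}\right) 6 \sqrt{-3} = \left(3 + 13 \left(- \frac{1}{8}\right)\right) 6 i \sqrt{3} = \left(3 - \frac{13}{8}\right) 6 i \sqrt{3} = \frac{11 \cdot 6 i \sqrt{3}}{8} = \frac{33 i \sqrt{3}}{4}$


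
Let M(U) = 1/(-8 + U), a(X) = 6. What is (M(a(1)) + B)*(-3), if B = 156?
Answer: -933/2 ≈ -466.50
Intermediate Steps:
(M(a(1)) + B)*(-3) = (1/(-8 + 6) + 156)*(-3) = (1/(-2) + 156)*(-3) = (-½ + 156)*(-3) = (311/2)*(-3) = -933/2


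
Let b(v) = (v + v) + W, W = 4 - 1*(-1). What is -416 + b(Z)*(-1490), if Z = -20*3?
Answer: 170934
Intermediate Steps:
W = 5 (W = 4 + 1 = 5)
Z = -60
b(v) = 5 + 2*v (b(v) = (v + v) + 5 = 2*v + 5 = 5 + 2*v)
-416 + b(Z)*(-1490) = -416 + (5 + 2*(-60))*(-1490) = -416 + (5 - 120)*(-1490) = -416 - 115*(-1490) = -416 + 171350 = 170934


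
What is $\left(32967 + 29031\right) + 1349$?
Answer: $63347$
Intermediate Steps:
$\left(32967 + 29031\right) + 1349 = 61998 + 1349 = 63347$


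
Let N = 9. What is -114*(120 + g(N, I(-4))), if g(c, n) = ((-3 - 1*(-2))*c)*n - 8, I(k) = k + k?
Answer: -20976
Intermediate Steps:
I(k) = 2*k
g(c, n) = -8 - c*n (g(c, n) = ((-3 + 2)*c)*n - 8 = (-c)*n - 8 = -c*n - 8 = -8 - c*n)
-114*(120 + g(N, I(-4))) = -114*(120 + (-8 - 1*9*2*(-4))) = -114*(120 + (-8 - 1*9*(-8))) = -114*(120 + (-8 + 72)) = -114*(120 + 64) = -114*184 = -20976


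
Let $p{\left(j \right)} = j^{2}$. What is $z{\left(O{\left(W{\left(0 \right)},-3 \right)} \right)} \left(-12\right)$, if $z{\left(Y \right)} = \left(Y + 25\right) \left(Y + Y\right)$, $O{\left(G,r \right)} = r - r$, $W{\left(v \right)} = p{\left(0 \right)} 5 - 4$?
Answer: $0$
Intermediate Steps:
$W{\left(v \right)} = -4$ ($W{\left(v \right)} = 0^{2} \cdot 5 - 4 = 0 \cdot 5 - 4 = 0 - 4 = -4$)
$O{\left(G,r \right)} = 0$
$z{\left(Y \right)} = 2 Y \left(25 + Y\right)$ ($z{\left(Y \right)} = \left(25 + Y\right) 2 Y = 2 Y \left(25 + Y\right)$)
$z{\left(O{\left(W{\left(0 \right)},-3 \right)} \right)} \left(-12\right) = 2 \cdot 0 \left(25 + 0\right) \left(-12\right) = 2 \cdot 0 \cdot 25 \left(-12\right) = 0 \left(-12\right) = 0$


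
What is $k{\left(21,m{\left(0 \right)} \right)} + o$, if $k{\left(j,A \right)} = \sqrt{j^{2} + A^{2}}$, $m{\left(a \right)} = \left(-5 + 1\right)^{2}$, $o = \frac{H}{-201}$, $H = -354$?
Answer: $\frac{118}{67} + \sqrt{697} \approx 28.162$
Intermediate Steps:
$o = \frac{118}{67}$ ($o = - \frac{354}{-201} = \left(-354\right) \left(- \frac{1}{201}\right) = \frac{118}{67} \approx 1.7612$)
$m{\left(a \right)} = 16$ ($m{\left(a \right)} = \left(-4\right)^{2} = 16$)
$k{\left(j,A \right)} = \sqrt{A^{2} + j^{2}}$
$k{\left(21,m{\left(0 \right)} \right)} + o = \sqrt{16^{2} + 21^{2}} + \frac{118}{67} = \sqrt{256 + 441} + \frac{118}{67} = \sqrt{697} + \frac{118}{67} = \frac{118}{67} + \sqrt{697}$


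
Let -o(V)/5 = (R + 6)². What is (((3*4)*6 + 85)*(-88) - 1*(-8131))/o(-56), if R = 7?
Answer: 1137/169 ≈ 6.7278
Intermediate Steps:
o(V) = -845 (o(V) = -5*(7 + 6)² = -5*13² = -5*169 = -845)
(((3*4)*6 + 85)*(-88) - 1*(-8131))/o(-56) = (((3*4)*6 + 85)*(-88) - 1*(-8131))/(-845) = ((12*6 + 85)*(-88) + 8131)*(-1/845) = ((72 + 85)*(-88) + 8131)*(-1/845) = (157*(-88) + 8131)*(-1/845) = (-13816 + 8131)*(-1/845) = -5685*(-1/845) = 1137/169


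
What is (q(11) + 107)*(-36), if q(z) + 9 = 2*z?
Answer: -4320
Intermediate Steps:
q(z) = -9 + 2*z
(q(11) + 107)*(-36) = ((-9 + 2*11) + 107)*(-36) = ((-9 + 22) + 107)*(-36) = (13 + 107)*(-36) = 120*(-36) = -4320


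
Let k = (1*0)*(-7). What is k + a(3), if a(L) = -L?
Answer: -3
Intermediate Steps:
k = 0 (k = 0*(-7) = 0)
k + a(3) = 0 - 1*3 = 0 - 3 = -3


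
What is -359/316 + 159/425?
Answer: -102331/134300 ≈ -0.76196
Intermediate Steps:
-359/316 + 159/425 = -102331/134300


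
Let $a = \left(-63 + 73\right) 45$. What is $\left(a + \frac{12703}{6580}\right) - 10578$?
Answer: $- \frac{66629537}{6580} \approx -10126.0$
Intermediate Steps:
$a = 450$ ($a = 10 \cdot 45 = 450$)
$\left(a + \frac{12703}{6580}\right) - 10578 = \left(450 + \frac{12703}{6580}\right) - 10578 = \frac{2973703}{6580} - 10578 = - \frac{66629537}{6580}$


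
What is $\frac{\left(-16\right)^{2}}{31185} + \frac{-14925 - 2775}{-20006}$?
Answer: $\frac{39792574}{44563365} \approx 0.89294$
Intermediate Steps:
$\frac{\left(-16\right)^{2}}{31185} + \frac{-14925 - 2775}{-20006} = 256 \cdot \frac{1}{31185} - - \frac{8850}{10003} = \frac{256}{31185} + \frac{8850}{10003} = \frac{39792574}{44563365}$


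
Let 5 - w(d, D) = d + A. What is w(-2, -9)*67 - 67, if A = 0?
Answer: 402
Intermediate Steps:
w(d, D) = 5 - d (w(d, D) = 5 - (d + 0) = 5 - d)
w(-2, -9)*67 - 67 = (5 - 1*(-2))*67 - 67 = (5 + 2)*67 - 67 = 7*67 - 67 = 469 - 67 = 402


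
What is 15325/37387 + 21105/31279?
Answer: 1268403310/1169427973 ≈ 1.0846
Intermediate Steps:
15325/37387 + 21105/31279 = 1268403310/1169427973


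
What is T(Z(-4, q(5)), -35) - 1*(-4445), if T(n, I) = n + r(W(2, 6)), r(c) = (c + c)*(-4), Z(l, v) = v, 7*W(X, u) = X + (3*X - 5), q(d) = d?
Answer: 31126/7 ≈ 4446.6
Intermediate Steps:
W(X, u) = -5/7 + 4*X/7 (W(X, u) = (X + (3*X - 5))/7 = (X + (-5 + 3*X))/7 = (-5 + 4*X)/7 = -5/7 + 4*X/7)
r(c) = -8*c (r(c) = (2*c)*(-4) = -8*c)
T(n, I) = -24/7 + n (T(n, I) = n - 8*(-5/7 + (4/7)*2) = n - 8*(-5/7 + 8/7) = n - 8*3/7 = n - 24/7 = -24/7 + n)
T(Z(-4, q(5)), -35) - 1*(-4445) = (-24/7 + 5) - 1*(-4445) = 11/7 + 4445 = 31126/7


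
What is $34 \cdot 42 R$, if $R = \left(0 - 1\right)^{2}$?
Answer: $1428$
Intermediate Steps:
$R = 1$ ($R = \left(-1\right)^{2} = 1$)
$34 \cdot 42 R = 34 \cdot 42 \cdot 1 = 1428 \cdot 1 = 1428$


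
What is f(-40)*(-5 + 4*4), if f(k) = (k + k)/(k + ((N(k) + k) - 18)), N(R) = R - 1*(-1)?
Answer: 880/137 ≈ 6.4234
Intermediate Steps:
N(R) = 1 + R (N(R) = R + 1 = 1 + R)
f(k) = 2*k/(-17 + 3*k) (f(k) = (k + k)/(k + (((1 + k) + k) - 18)) = (2*k)/(k + ((1 + 2*k) - 18)) = (2*k)/(k + (-17 + 2*k)) = (2*k)/(-17 + 3*k) = 2*k/(-17 + 3*k))
f(-40)*(-5 + 4*4) = (2*(-40)/(-17 + 3*(-40)))*(-5 + 4*4) = (2*(-40)/(-17 - 120))*(-5 + 16) = (2*(-40)/(-137))*11 = (2*(-40)*(-1/137))*11 = (80/137)*11 = 880/137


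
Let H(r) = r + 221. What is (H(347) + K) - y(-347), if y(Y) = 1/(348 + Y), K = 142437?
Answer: 143004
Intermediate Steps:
H(r) = 221 + r
(H(347) + K) - y(-347) = ((221 + 347) + 142437) - 1/(348 - 347) = (568 + 142437) - 1/1 = 143005 - 1*1 = 143005 - 1 = 143004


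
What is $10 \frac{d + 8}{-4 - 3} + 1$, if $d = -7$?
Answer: $- \frac{3}{7} \approx -0.42857$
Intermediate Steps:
$10 \frac{d + 8}{-4 - 3} + 1 = 10 \frac{-7 + 8}{-4 - 3} + 1 = 10 \cdot 1 \frac{1}{-7} + 1 = 10 \cdot 1 \left(- \frac{1}{7}\right) + 1 = 10 \left(- \frac{1}{7}\right) + 1 = - \frac{10}{7} + 1 = - \frac{3}{7}$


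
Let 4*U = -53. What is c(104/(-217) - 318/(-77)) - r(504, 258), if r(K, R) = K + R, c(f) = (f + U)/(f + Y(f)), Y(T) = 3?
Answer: -9695731/12700 ≈ -763.44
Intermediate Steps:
U = -53/4 (U = (1/4)*(-53) = -53/4 ≈ -13.250)
c(f) = (-53/4 + f)/(3 + f) (c(f) = (f - 53/4)/(f + 3) = (-53/4 + f)/(3 + f))
c(104/(-217) - 318/(-77)) - r(504, 258) = (-53/4 + (104/(-217) - 318/(-77)))/(3 + (104/(-217) - 318/(-77))) - (504 + 258) = (-53/4 + (104*(-1/217) - 318*(-1/77)))/(3 + (104*(-1/217) - 318*(-1/77))) - 1*762 = (-53/4 + (-104/217 + 318/77))/(3 + (-104/217 + 318/77)) - 762 = (-53/4 + 8714/2387)/(3 + 8714/2387) - 762 = -91655/9548/(15875/2387) - 762 = (2387/15875)*(-91655/9548) - 762 = -18331/12700 - 762 = -9695731/12700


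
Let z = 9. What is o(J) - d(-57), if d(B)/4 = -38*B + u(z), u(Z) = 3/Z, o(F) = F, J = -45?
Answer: -26131/3 ≈ -8710.3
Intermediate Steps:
d(B) = 4/3 - 152*B (d(B) = 4*(-38*B + 3/9) = 4*(-38*B + 3*(1/9)) = 4*(-38*B + 1/3) = 4*(1/3 - 38*B) = 4/3 - 152*B)
o(J) - d(-57) = -45 - (4/3 - 152*(-57)) = -45 - (4/3 + 8664) = -45 - 1*25996/3 = -45 - 25996/3 = -26131/3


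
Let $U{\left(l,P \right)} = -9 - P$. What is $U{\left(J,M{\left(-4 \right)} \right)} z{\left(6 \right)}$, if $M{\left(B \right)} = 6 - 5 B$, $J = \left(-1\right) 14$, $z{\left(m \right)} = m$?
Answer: $-210$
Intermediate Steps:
$J = -14$
$U{\left(J,M{\left(-4 \right)} \right)} z{\left(6 \right)} = \left(-9 - \left(6 - -20\right)\right) 6 = \left(-9 - \left(6 + 20\right)\right) 6 = \left(-9 - 26\right) 6 = \left(-35\right) 6 = -210$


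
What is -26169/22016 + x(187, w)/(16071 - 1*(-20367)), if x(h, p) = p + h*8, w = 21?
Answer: -460073875/401109504 ≈ -1.1470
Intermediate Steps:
x(h, p) = p + 8*h
-26169/22016 + x(187, w)/(16071 - 1*(-20367)) = -26169/22016 + (21 + 8*187)/(16071 - 1*(-20367)) = -26169*1/22016 + (21 + 1496)/(16071 + 20367) = -26169/22016 + 1517/36438 = -460073875/401109504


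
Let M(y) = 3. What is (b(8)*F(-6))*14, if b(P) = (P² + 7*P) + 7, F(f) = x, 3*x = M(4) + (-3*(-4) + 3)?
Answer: 10668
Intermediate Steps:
x = 6 (x = (3 + (-3*(-4) + 3))/3 = (3 + (12 + 3))/3 = (3 + 15)/3 = (⅓)*18 = 6)
F(f) = 6
b(P) = 7 + P² + 7*P
(b(8)*F(-6))*14 = ((7 + 8² + 7*8)*6)*14 = ((7 + 64 + 56)*6)*14 = (127*6)*14 = 762*14 = 10668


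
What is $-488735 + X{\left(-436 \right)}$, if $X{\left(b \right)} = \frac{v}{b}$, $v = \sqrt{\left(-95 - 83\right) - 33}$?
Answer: $-488735 - \frac{i \sqrt{211}}{436} \approx -4.8874 \cdot 10^{5} - 0.033316 i$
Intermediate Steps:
$v = i \sqrt{211}$ ($v = \sqrt{\left(-95 - 83\right) - 33} = \sqrt{-178 - 33} = \sqrt{-211} = i \sqrt{211} \approx 14.526 i$)
$X{\left(b \right)} = \frac{i \sqrt{211}}{b}$
$-488735 + X{\left(-436 \right)} = -488735 + \frac{i \sqrt{211}}{-436} = -488735 + i \sqrt{211} \left(- \frac{1}{436}\right) = -488735 - \frac{i \sqrt{211}}{436}$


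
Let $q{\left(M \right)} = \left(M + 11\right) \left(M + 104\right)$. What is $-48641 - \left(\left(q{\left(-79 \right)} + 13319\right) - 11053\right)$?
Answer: $-49207$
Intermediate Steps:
$q{\left(M \right)} = \left(11 + M\right) \left(104 + M\right)$
$-48641 - \left(\left(q{\left(-79 \right)} + 13319\right) - 11053\right) = -48641 - \left(\left(\left(1144 + \left(-79\right)^{2} + 115 \left(-79\right)\right) + 13319\right) - 11053\right) = -48641 - \left(\left(\left(1144 + 6241 - 9085\right) + 13319\right) - 11053\right) = -48641 - \left(\left(-1700 + 13319\right) - 11053\right) = -48641 - \left(11619 - 11053\right) = -48641 - 566 = -49207$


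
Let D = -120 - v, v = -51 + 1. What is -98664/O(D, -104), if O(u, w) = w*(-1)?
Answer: -12333/13 ≈ -948.69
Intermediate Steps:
v = -50
D = -70 (D = -120 - 1*(-50) = -120 + 50 = -70)
O(u, w) = -w
-98664/O(D, -104) = -98664/((-1*(-104))) = -98664/104 = -98664*1/104 = -12333/13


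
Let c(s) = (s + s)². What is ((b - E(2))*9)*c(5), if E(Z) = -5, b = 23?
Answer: 25200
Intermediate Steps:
c(s) = 4*s² (c(s) = (2*s)² = 4*s²)
((b - E(2))*9)*c(5) = ((23 - 1*(-5))*9)*(4*5²) = ((23 + 5)*9)*(4*25) = (28*9)*100 = 252*100 = 25200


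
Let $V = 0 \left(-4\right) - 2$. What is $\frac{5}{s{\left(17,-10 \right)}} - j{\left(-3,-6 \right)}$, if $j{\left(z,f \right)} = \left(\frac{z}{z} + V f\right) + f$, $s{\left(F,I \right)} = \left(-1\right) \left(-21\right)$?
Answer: $- \frac{142}{21} \approx -6.7619$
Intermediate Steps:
$s{\left(F,I \right)} = 21$
$V = -2$ ($V = 0 - 2 = -2$)
$j{\left(z,f \right)} = 1 - f$ ($j{\left(z,f \right)} = \left(\frac{z}{z} - 2 f\right) + f = \left(1 - 2 f\right) + f = 1 - f$)
$\frac{5}{s{\left(17,-10 \right)}} - j{\left(-3,-6 \right)} = \frac{5}{21} - \left(1 - -6\right) = 5 \cdot \frac{1}{21} - \left(1 + 6\right) = \frac{5}{21} - 7 = - \frac{142}{21}$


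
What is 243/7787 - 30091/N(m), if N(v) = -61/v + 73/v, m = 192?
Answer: -3749097629/7787 ≈ -4.8146e+5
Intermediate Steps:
N(v) = 12/v
243/7787 - 30091/N(m) = 243/7787 - 30091/(12/192) = 243*(1/7787) - 30091/(12*(1/192)) = 243/7787 - 30091/1/16 = 243/7787 - 30091*16 = 243/7787 - 481456 = -3749097629/7787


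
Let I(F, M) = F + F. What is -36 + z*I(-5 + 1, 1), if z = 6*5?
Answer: -276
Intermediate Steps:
I(F, M) = 2*F
z = 30
-36 + z*I(-5 + 1, 1) = -36 + 30*(2*(-5 + 1)) = -36 + 30*(2*(-4)) = -36 + 30*(-8) = -36 - 240 = -276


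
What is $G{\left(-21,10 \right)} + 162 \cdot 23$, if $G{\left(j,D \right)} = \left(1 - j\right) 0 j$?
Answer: $3726$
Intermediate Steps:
$G{\left(j,D \right)} = 0$ ($G{\left(j,D \right)} = 0 j = 0$)
$G{\left(-21,10 \right)} + 162 \cdot 23 = 0 + 162 \cdot 23 = 0 + 3726 = 3726$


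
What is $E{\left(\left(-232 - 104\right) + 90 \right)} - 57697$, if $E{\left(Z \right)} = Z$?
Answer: $-57943$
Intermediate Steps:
$E{\left(\left(-232 - 104\right) + 90 \right)} - 57697 = \left(\left(-232 - 104\right) + 90\right) - 57697 = \left(-336 + 90\right) - 57697 = -246 - 57697 = -57943$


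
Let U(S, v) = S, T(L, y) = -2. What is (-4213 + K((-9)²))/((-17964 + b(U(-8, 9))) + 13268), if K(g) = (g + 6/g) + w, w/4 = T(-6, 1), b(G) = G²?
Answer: 55889/62532 ≈ 0.89377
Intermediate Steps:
w = -8 (w = 4*(-2) = -8)
K(g) = -8 + g + 6/g (K(g) = (g + 6/g) - 8 = -8 + g + 6/g)
(-4213 + K((-9)²))/((-17964 + b(U(-8, 9))) + 13268) = (-4213 + (-8 + (-9)² + 6/((-9)²)))/((-17964 + (-8)²) + 13268) = (-4213 + (-8 + 81 + 6/81))/((-17964 + 64) + 13268) = (-4213 + (-8 + 81 + 6*(1/81)))/(-17900 + 13268) = (-4213 + (-8 + 81 + 2/27))/(-4632) = (-4213 + 1973/27)*(-1/4632) = -111778/27*(-1/4632) = 55889/62532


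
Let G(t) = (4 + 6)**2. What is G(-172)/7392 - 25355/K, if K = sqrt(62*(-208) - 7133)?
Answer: 25/1848 + 25355*I*sqrt(20029)/20029 ≈ 0.013528 + 179.16*I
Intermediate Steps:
G(t) = 100 (G(t) = 10**2 = 100)
K = I*sqrt(20029) (K = sqrt(-12896 - 7133) = sqrt(-20029) = I*sqrt(20029) ≈ 141.52*I)
G(-172)/7392 - 25355/K = 100/7392 - 25355*(-I*sqrt(20029)/20029) = 100*(1/7392) - (-25355)*I*sqrt(20029)/20029 = 25/1848 + 25355*I*sqrt(20029)/20029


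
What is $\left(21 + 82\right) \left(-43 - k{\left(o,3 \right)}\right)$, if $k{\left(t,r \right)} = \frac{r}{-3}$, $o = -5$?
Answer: $-4326$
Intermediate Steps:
$k{\left(t,r \right)} = - \frac{r}{3}$ ($k{\left(t,r \right)} = r \left(- \frac{1}{3}\right) = - \frac{r}{3}$)
$\left(21 + 82\right) \left(-43 - k{\left(o,3 \right)}\right) = \left(21 + 82\right) \left(-43 - \left(- \frac{1}{3}\right) 3\right) = 103 \left(-43 - -1\right) = 103 \left(-43 + 1\right) = 103 \left(-42\right) = -4326$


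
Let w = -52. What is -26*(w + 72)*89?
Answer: -46280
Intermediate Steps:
-26*(w + 72)*89 = -26*(-52 + 72)*89 = -26*20*89 = -520*89 = -46280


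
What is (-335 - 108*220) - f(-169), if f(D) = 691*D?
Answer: 92684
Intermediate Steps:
(-335 - 108*220) - f(-169) = (-335 - 108*220) - 691*(-169) = (-335 - 23760) - 1*(-116779) = -24095 + 116779 = 92684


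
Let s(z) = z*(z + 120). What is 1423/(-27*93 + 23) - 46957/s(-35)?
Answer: 112595591/7401800 ≈ 15.212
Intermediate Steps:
s(z) = z*(120 + z)
1423/(-27*93 + 23) - 46957/s(-35) = 1423/(-27*93 + 23) - 46957*(-1/(35*(120 - 35))) = 1423/(-2511 + 23) - 46957/((-35*85)) = 1423/(-2488) - 46957/(-2975) = 1423*(-1/2488) - 46957*(-1/2975) = -1423/2488 + 46957/2975 = 112595591/7401800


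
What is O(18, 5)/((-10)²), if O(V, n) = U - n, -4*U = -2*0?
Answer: -1/20 ≈ -0.050000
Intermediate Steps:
U = 0 (U = -(-1)*0/2 = -¼*0 = 0)
O(V, n) = -n (O(V, n) = 0 - n = -n)
O(18, 5)/((-10)²) = (-1*5)/((-10)²) = -5/100 = -5*1/100 = -1/20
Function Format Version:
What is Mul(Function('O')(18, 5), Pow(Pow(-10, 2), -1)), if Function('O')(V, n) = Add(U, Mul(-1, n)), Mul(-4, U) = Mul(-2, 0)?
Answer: Rational(-1, 20) ≈ -0.050000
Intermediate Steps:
U = 0 (U = Mul(Rational(-1, 4), Mul(-2, 0)) = Mul(Rational(-1, 4), 0) = 0)
Function('O')(V, n) = Mul(-1, n) (Function('O')(V, n) = Add(0, Mul(-1, n)) = Mul(-1, n))
Mul(Function('O')(18, 5), Pow(Pow(-10, 2), -1)) = Mul(Mul(-1, 5), Pow(Pow(-10, 2), -1)) = Mul(-5, Pow(100, -1)) = Mul(-5, Rational(1, 100)) = Rational(-1, 20)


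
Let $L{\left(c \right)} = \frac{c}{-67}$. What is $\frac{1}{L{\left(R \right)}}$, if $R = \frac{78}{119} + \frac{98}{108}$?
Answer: $- \frac{430542}{10043} \approx -42.87$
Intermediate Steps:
$R = \frac{10043}{6426}$ ($R = 78 \cdot \frac{1}{119} + 98 \cdot \frac{1}{108} = \frac{78}{119} + \frac{49}{54} = \frac{10043}{6426} \approx 1.5629$)
$L{\left(c \right)} = - \frac{c}{67}$ ($L{\left(c \right)} = c \left(- \frac{1}{67}\right) = - \frac{c}{67}$)
$\frac{1}{L{\left(R \right)}} = \frac{1}{\left(- \frac{1}{67}\right) \frac{10043}{6426}} = \frac{1}{- \frac{10043}{430542}} = - \frac{430542}{10043}$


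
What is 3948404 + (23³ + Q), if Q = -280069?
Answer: 3680502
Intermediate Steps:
3948404 + (23³ + Q) = 3948404 + (23³ - 280069) = 3948404 + (12167 - 280069) = 3948404 - 267902 = 3680502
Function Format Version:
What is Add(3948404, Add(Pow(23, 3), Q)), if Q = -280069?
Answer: 3680502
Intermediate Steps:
Add(3948404, Add(Pow(23, 3), Q)) = Add(3948404, Add(Pow(23, 3), -280069)) = Add(3948404, Add(12167, -280069)) = Add(3948404, -267902) = 3680502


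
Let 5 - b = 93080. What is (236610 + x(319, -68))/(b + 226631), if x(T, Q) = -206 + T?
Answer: 236723/133556 ≈ 1.7725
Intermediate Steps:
b = -93075 (b = 5 - 1*93080 = 5 - 93080 = -93075)
(236610 + x(319, -68))/(b + 226631) = (236610 + (-206 + 319))/(-93075 + 226631) = (236610 + 113)/133556 = 236723*(1/133556) = 236723/133556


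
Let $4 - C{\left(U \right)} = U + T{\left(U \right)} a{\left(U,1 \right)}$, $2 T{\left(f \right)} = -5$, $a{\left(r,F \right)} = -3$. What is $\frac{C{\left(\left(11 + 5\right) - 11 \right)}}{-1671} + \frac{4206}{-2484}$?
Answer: $- \frac{194642}{115299} \approx -1.6882$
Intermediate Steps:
$T{\left(f \right)} = - \frac{5}{2}$ ($T{\left(f \right)} = \frac{1}{2} \left(-5\right) = - \frac{5}{2}$)
$C{\left(U \right)} = - \frac{7}{2} - U$ ($C{\left(U \right)} = 4 - \left(U - - \frac{15}{2}\right) = 4 - \left(U + \frac{15}{2}\right) = 4 - \left(\frac{15}{2} + U\right) = - \frac{7}{2} - U$)
$\frac{C{\left(\left(11 + 5\right) - 11 \right)}}{-1671} + \frac{4206}{-2484} = \frac{- \frac{7}{2} - \left(\left(11 + 5\right) - 11\right)}{-1671} + \frac{4206}{-2484} = \left(- \frac{7}{2} - \left(16 - 11\right)\right) \left(- \frac{1}{1671}\right) + 4206 \left(- \frac{1}{2484}\right) = \left(- \frac{7}{2} - 5\right) \left(- \frac{1}{1671}\right) - \frac{701}{414} = \left(- \frac{17}{2}\right) \left(- \frac{1}{1671}\right) - \frac{701}{414} = \frac{17}{3342} - \frac{701}{414} = - \frac{194642}{115299}$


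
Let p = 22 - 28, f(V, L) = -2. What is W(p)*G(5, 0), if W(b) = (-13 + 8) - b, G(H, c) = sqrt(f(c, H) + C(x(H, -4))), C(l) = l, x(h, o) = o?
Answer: I*sqrt(6) ≈ 2.4495*I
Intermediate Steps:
G(H, c) = I*sqrt(6) (G(H, c) = sqrt(-2 - 4) = sqrt(-6) = I*sqrt(6))
p = -6
W(b) = -5 - b
W(p)*G(5, 0) = (-5 - 1*(-6))*(I*sqrt(6)) = (-5 + 6)*(I*sqrt(6)) = 1*(I*sqrt(6)) = I*sqrt(6)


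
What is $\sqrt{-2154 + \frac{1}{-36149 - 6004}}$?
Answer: $\frac{i \sqrt{3827389673139}}{42153} \approx 46.411 i$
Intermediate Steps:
$\sqrt{-2154 + \frac{1}{-36149 - 6004}} = \sqrt{-2154 + \frac{1}{-42153}} = \sqrt{-2154 - \frac{1}{42153}} = \sqrt{- \frac{90797563}{42153}} = \frac{i \sqrt{3827389673139}}{42153}$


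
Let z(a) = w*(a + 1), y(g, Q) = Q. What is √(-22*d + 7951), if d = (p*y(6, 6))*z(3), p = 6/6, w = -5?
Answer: √10591 ≈ 102.91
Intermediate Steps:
p = 1 (p = 6*(⅙) = 1)
z(a) = -5 - 5*a (z(a) = -5*(a + 1) = -5*(1 + a) = -5 - 5*a)
d = -120 (d = (1*6)*(-5 - 5*3) = 6*(-5 - 15) = 6*(-20) = -120)
√(-22*d + 7951) = √(-22*(-120) + 7951) = √(2640 + 7951) = √10591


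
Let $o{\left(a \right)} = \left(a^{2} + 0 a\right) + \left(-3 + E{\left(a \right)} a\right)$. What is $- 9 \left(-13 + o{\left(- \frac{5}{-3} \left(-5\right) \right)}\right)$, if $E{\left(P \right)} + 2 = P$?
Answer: $-1256$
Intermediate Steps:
$E{\left(P \right)} = -2 + P$
$o{\left(a \right)} = -3 + a^{2} + a \left(-2 + a\right)$ ($o{\left(a \right)} = \left(a^{2} + 0 a\right) + \left(-3 + \left(-2 + a\right) a\right) = \left(a^{2} + 0\right) + \left(-3 + a \left(-2 + a\right)\right) = a^{2} + \left(-3 + a \left(-2 + a\right)\right) = -3 + a^{2} + a \left(-2 + a\right)$)
$- 9 \left(-13 + o{\left(- \frac{5}{-3} \left(-5\right) \right)}\right) = - 9 \left(-13 + \left(-3 + \left(- \frac{5}{-3} \left(-5\right)\right)^{2} + - \frac{5}{-3} \left(-5\right) \left(-2 + - \frac{5}{-3} \left(-5\right)\right)\right)\right) = - 9 \left(-13 + \left(-3 + \left(\left(-5\right) \left(- \frac{1}{3}\right) \left(-5\right)\right)^{2} + \left(-5\right) \left(- \frac{1}{3}\right) \left(-5\right) \left(-2 + \left(-5\right) \left(- \frac{1}{3}\right) \left(-5\right)\right)\right)\right) = - 9 \left(-13 + \left(-3 + \left(\frac{5}{3} \left(-5\right)\right)^{2} + \frac{5}{3} \left(-5\right) \left(-2 + \frac{5}{3} \left(-5\right)\right)\right)\right) = - 9 \left(-13 - \left(3 - \frac{625}{9} + \frac{25 \left(-2 - \frac{25}{3}\right)}{3}\right)\right) = - 9 \left(-13 - - \frac{1373}{9}\right) = - 9 \left(-13 + \left(-3 + \frac{625}{9} + \frac{775}{9}\right)\right) = - 9 \left(-13 + \frac{1373}{9}\right) = \left(-9\right) \frac{1256}{9} = -1256$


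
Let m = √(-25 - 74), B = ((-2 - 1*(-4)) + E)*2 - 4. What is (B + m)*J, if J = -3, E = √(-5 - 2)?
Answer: I*(-9*√11 - 6*√7) ≈ -45.724*I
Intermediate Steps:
E = I*√7 (E = √(-7) = I*√7 ≈ 2.6458*I)
B = 2*I*√7 (B = ((-2 - 1*(-4)) + I*√7)*2 - 4 = ((-2 + 4) + I*√7)*2 - 4 = (2 + I*√7)*2 - 4 = (4 + 2*I*√7) - 4 = 2*I*√7 ≈ 5.2915*I)
m = 3*I*√11 (m = √(-99) = 3*I*√11 ≈ 9.9499*I)
(B + m)*J = (2*I*√7 + 3*I*√11)*(-3) = -9*I*√11 - 6*I*√7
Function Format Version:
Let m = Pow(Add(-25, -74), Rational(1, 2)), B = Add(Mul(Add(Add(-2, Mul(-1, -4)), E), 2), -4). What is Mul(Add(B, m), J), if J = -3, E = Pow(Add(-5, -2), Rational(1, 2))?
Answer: Mul(I, Add(Mul(-9, Pow(11, Rational(1, 2))), Mul(-6, Pow(7, Rational(1, 2))))) ≈ Mul(-45.724, I)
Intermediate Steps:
E = Mul(I, Pow(7, Rational(1, 2))) (E = Pow(-7, Rational(1, 2)) = Mul(I, Pow(7, Rational(1, 2))) ≈ Mul(2.6458, I))
B = Mul(2, I, Pow(7, Rational(1, 2))) (B = Add(Mul(Add(Add(-2, Mul(-1, -4)), Mul(I, Pow(7, Rational(1, 2)))), 2), -4) = Add(Mul(Add(Add(-2, 4), Mul(I, Pow(7, Rational(1, 2)))), 2), -4) = Add(Mul(Add(2, Mul(I, Pow(7, Rational(1, 2)))), 2), -4) = Add(Add(4, Mul(2, I, Pow(7, Rational(1, 2)))), -4) = Mul(2, I, Pow(7, Rational(1, 2))) ≈ Mul(5.2915, I))
m = Mul(3, I, Pow(11, Rational(1, 2))) (m = Pow(-99, Rational(1, 2)) = Mul(3, I, Pow(11, Rational(1, 2))) ≈ Mul(9.9499, I))
Mul(Add(B, m), J) = Mul(Add(Mul(2, I, Pow(7, Rational(1, 2))), Mul(3, I, Pow(11, Rational(1, 2)))), -3) = Add(Mul(-9, I, Pow(11, Rational(1, 2))), Mul(-6, I, Pow(7, Rational(1, 2))))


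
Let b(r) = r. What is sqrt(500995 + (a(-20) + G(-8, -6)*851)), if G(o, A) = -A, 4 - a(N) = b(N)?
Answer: 5*sqrt(20245) ≈ 711.42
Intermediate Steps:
a(N) = 4 - N
sqrt(500995 + (a(-20) + G(-8, -6)*851)) = sqrt(500995 + ((4 - 1*(-20)) - 1*(-6)*851)) = sqrt(500995 + ((4 + 20) + 6*851)) = sqrt(500995 + (24 + 5106)) = sqrt(500995 + 5130) = sqrt(506125) = 5*sqrt(20245)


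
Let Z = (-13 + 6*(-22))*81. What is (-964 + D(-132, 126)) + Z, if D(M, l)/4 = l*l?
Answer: 50795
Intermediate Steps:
D(M, l) = 4*l**2 (D(M, l) = 4*(l*l) = 4*l**2)
Z = -11745 (Z = (-13 - 132)*81 = -145*81 = -11745)
(-964 + D(-132, 126)) + Z = (-964 + 4*126**2) - 11745 = (-964 + 4*15876) - 11745 = (-964 + 63504) - 11745 = 62540 - 11745 = 50795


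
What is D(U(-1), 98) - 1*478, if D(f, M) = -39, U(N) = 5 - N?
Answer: -517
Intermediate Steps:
D(U(-1), 98) - 1*478 = -39 - 1*478 = -39 - 478 = -517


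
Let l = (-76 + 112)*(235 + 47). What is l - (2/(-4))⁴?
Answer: 162431/16 ≈ 10152.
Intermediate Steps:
l = 10152 (l = 36*282 = 10152)
l - (2/(-4))⁴ = 10152 - (2/(-4))⁴ = 10152 - (2*(-¼))⁴ = 10152 - (-½)⁴ = 10152 - 1*1/16 = 10152 - 1/16 = 162431/16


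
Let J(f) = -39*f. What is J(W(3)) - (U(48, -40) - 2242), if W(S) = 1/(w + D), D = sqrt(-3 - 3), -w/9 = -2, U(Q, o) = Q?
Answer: 120553/55 + 13*I*sqrt(6)/110 ≈ 2191.9 + 0.28948*I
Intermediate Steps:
w = 18 (w = -9*(-2) = 18)
D = I*sqrt(6) (D = sqrt(-6) = I*sqrt(6) ≈ 2.4495*I)
W(S) = 1/(18 + I*sqrt(6))
J(W(3)) - (U(48, -40) - 2242) = -39*(3/55 - I*sqrt(6)/330) - (48 - 2242) = (-117/55 + 13*I*sqrt(6)/110) - 1*(-2194) = (-117/55 + 13*I*sqrt(6)/110) + 2194 = 120553/55 + 13*I*sqrt(6)/110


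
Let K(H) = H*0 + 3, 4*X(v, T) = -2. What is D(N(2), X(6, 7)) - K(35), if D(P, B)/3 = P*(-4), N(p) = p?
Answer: -27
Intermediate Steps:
X(v, T) = -½ (X(v, T) = (¼)*(-2) = -½)
K(H) = 3 (K(H) = 0 + 3 = 3)
D(P, B) = -12*P (D(P, B) = 3*(P*(-4)) = 3*(-4*P) = -12*P)
D(N(2), X(6, 7)) - K(35) = -12*2 - 1*3 = -24 - 3 = -27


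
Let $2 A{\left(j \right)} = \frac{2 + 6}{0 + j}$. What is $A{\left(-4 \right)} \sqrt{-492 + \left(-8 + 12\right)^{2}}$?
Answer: $- 2 i \sqrt{119} \approx - 21.817 i$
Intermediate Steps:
$A{\left(j \right)} = \frac{4}{j}$ ($A{\left(j \right)} = \frac{\left(2 + 6\right) \frac{1}{0 + j}}{2} = \frac{8 \frac{1}{j}}{2} = \frac{4}{j}$)
$A{\left(-4 \right)} \sqrt{-492 + \left(-8 + 12\right)^{2}} = \frac{4}{-4} \sqrt{-492 + \left(-8 + 12\right)^{2}} = 4 \left(- \frac{1}{4}\right) \sqrt{-492 + 4^{2}} = - \sqrt{-492 + 16} = - \sqrt{-476} = - 2 i \sqrt{119}$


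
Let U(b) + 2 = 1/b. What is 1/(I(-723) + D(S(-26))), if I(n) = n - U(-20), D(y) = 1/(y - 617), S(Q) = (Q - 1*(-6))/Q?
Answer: -160220/115510869 ≈ -0.0013871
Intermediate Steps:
U(b) = -2 + 1/b
S(Q) = (6 + Q)/Q (S(Q) = (Q + 6)/Q = (6 + Q)/Q)
D(y) = 1/(-617 + y)
I(n) = 41/20 + n (I(n) = n - (-2 + 1/(-20)) = n - (-2 - 1/20) = n - 1*(-41/20) = n + 41/20 = 41/20 + n)
1/(I(-723) + D(S(-26))) = 1/((41/20 - 723) + 1/(-617 + (6 - 26)/(-26))) = 1/(-14419/20 + 1/(-617 - 1/26*(-20))) = 1/(-14419/20 + 1/(-617 + 10/13)) = 1/(-14419/20 + 1/(-8011/13)) = 1/(-14419/20 - 13/8011) = 1/(-115510869/160220) = -160220/115510869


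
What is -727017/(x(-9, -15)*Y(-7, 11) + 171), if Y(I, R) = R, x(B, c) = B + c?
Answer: 242339/31 ≈ 7817.4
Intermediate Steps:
-727017/(x(-9, -15)*Y(-7, 11) + 171) = -727017/((-9 - 15)*11 + 171) = -727017/(-24*11 + 171) = -727017/(-264 + 171) = -727017/(-93) = -727017*(-1/93) = 242339/31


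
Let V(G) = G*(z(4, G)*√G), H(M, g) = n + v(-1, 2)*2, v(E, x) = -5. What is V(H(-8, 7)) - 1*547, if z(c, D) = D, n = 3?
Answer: -547 + 49*I*√7 ≈ -547.0 + 129.64*I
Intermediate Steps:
H(M, g) = -7 (H(M, g) = 3 - 5*2 = 3 - 10 = -7)
V(G) = G^(5/2) (V(G) = G*(G*√G) = G*G^(3/2) = G^(5/2))
V(H(-8, 7)) - 1*547 = (-7)^(5/2) - 1*547 = 49*I*√7 - 547 = -547 + 49*I*√7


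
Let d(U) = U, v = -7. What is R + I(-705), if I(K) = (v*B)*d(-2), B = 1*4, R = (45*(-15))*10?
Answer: -6694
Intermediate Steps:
R = -6750 (R = -675*10 = -6750)
B = 4
I(K) = 56 (I(K) = -7*4*(-2) = -28*(-2) = 56)
R + I(-705) = -6750 + 56 = -6694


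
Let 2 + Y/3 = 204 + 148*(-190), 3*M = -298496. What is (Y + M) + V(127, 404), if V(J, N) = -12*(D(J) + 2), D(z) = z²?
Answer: -1130474/3 ≈ -3.7682e+5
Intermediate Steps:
M = -298496/3 (M = (⅓)*(-298496) = -298496/3 ≈ -99499.)
Y = -83754 (Y = -6 + 3*(204 + 148*(-190)) = -6 + 3*(204 - 28120) = -6 + 3*(-27916) = -6 - 83748 = -83754)
V(J, N) = -24 - 12*J² (V(J, N) = -12*(J² + 2) = -12*(2 + J²) = -24 - 12*J²)
(Y + M) + V(127, 404) = (-83754 - 298496/3) + (-24 - 12*127²) = -549758/3 + (-24 - 12*16129) = -549758/3 + (-24 - 193548) = -549758/3 - 193572 = -1130474/3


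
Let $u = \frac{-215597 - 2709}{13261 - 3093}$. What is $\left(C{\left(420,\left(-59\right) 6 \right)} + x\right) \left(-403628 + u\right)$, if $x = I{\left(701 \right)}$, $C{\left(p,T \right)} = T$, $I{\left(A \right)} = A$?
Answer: $- \frac{712097405035}{5084} \approx -1.4007 \cdot 10^{8}$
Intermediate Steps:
$x = 701$
$u = - \frac{109153}{5084}$ ($u = - \frac{218306}{10168} = \left(-218306\right) \frac{1}{10168} = - \frac{109153}{5084} \approx -21.47$)
$\left(C{\left(420,\left(-59\right) 6 \right)} + x\right) \left(-403628 + u\right) = \left(\left(-59\right) 6 + 701\right) \left(-403628 - \frac{109153}{5084}\right) = \left(-354 + 701\right) \left(- \frac{2052153905}{5084}\right) = 347 \left(- \frac{2052153905}{5084}\right) = - \frac{712097405035}{5084}$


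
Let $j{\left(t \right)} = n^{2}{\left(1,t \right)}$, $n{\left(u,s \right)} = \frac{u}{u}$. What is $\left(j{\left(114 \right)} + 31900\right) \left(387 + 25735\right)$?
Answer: $833317922$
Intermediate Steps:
$n{\left(u,s \right)} = 1$
$j{\left(t \right)} = 1$ ($j{\left(t \right)} = 1^{2} = 1$)
$\left(j{\left(114 \right)} + 31900\right) \left(387 + 25735\right) = \left(1 + 31900\right) \left(387 + 25735\right) = 31901 \cdot 26122 = 833317922$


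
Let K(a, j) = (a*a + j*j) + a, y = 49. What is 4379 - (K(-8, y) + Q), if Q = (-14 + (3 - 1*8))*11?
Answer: 2131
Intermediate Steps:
K(a, j) = a + a² + j² (K(a, j) = (a² + j²) + a = a + a² + j²)
Q = -209 (Q = (-14 + (3 - 8))*11 = (-14 - 5)*11 = -19*11 = -209)
4379 - (K(-8, y) + Q) = 4379 - ((-8 + (-8)² + 49²) - 209) = 4379 - ((-8 + 64 + 2401) - 209) = 4379 - (2457 - 209) = 4379 - 1*2248 = 4379 - 2248 = 2131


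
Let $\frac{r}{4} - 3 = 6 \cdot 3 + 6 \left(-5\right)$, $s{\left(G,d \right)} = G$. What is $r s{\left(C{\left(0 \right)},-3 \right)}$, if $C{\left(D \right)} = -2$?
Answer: $72$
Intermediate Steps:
$r = -36$ ($r = 12 + 4 \left(6 \cdot 3 + 6 \left(-5\right)\right) = 12 + 4 \left(18 - 30\right) = 12 + 4 \left(-12\right) = 12 - 48 = -36$)
$r s{\left(C{\left(0 \right)},-3 \right)} = \left(-36\right) \left(-2\right) = 72$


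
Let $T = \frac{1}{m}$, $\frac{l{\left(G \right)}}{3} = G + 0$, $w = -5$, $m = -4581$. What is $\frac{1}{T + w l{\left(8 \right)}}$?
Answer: $- \frac{4581}{549721} \approx -0.0083333$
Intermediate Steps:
$l{\left(G \right)} = 3 G$ ($l{\left(G \right)} = 3 \left(G + 0\right) = 3 G$)
$T = - \frac{1}{4581}$ ($T = \frac{1}{-4581} = - \frac{1}{4581} \approx -0.00021829$)
$\frac{1}{T + w l{\left(8 \right)}} = \frac{1}{- \frac{1}{4581} - 5 \cdot 3 \cdot 8} = \frac{1}{- \frac{1}{4581} - 120} = \frac{1}{- \frac{549721}{4581}} = - \frac{4581}{549721}$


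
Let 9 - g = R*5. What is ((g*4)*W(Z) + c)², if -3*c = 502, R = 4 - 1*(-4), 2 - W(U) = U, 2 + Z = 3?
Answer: 763876/9 ≈ 84875.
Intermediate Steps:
Z = 1 (Z = -2 + 3 = 1)
W(U) = 2 - U
R = 8 (R = 4 + 4 = 8)
c = -502/3 (c = -⅓*502 = -502/3 ≈ -167.33)
g = -31 (g = 9 - 8*5 = 9 - 1*40 = 9 - 40 = -31)
((g*4)*W(Z) + c)² = ((-31*4)*(2 - 1*1) - 502/3)² = (-124*(2 - 1) - 502/3)² = (-124*1 - 502/3)² = (-124 - 502/3)² = (-874/3)² = 763876/9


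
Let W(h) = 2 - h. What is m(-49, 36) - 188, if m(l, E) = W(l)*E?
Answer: 1648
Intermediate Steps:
m(l, E) = E*(2 - l) (m(l, E) = (2 - l)*E = E*(2 - l))
m(-49, 36) - 188 = 36*(2 - 1*(-49)) - 188 = 36*(2 + 49) - 188 = 36*51 - 188 = 1836 - 188 = 1648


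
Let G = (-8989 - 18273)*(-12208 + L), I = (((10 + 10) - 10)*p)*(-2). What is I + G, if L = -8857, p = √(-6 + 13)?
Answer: 574274030 - 20*√7 ≈ 5.7427e+8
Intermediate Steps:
p = √7 ≈ 2.6458
I = -20*√7 (I = (((10 + 10) - 10)*√7)*(-2) = ((20 - 10)*√7)*(-2) = (10*√7)*(-2) = -20*√7 ≈ -52.915)
G = 574274030 (G = (-8989 - 18273)*(-12208 - 8857) = -27262*(-21065) = 574274030)
I + G = -20*√7 + 574274030 = 574274030 - 20*√7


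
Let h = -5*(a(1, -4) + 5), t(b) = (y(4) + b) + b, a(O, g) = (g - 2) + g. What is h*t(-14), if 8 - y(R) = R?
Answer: -600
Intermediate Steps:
y(R) = 8 - R
a(O, g) = -2 + 2*g (a(O, g) = (-2 + g) + g = -2 + 2*g)
t(b) = 4 + 2*b (t(b) = ((8 - 1*4) + b) + b = ((8 - 4) + b) + b = (4 + b) + b = 4 + 2*b)
h = 25 (h = -5*((-2 + 2*(-4)) + 5) = -5*((-2 - 8) + 5) = -5*(-10 + 5) = -5*(-5) = 25)
h*t(-14) = 25*(4 + 2*(-14)) = 25*(4 - 28) = 25*(-24) = -600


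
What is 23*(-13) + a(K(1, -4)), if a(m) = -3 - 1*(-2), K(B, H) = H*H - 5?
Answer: -300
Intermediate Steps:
K(B, H) = -5 + H² (K(B, H) = H² - 5 = -5 + H²)
a(m) = -1 (a(m) = -3 + 2 = -1)
23*(-13) + a(K(1, -4)) = 23*(-13) - 1 = -299 - 1 = -300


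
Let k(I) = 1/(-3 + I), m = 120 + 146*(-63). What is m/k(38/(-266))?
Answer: 199716/7 ≈ 28531.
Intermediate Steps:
m = -9078 (m = 120 - 9198 = -9078)
m/k(38/(-266)) = -9078/(1/(-3 + 38/(-266))) = -9078/(1/(-3 + 38*(-1/266))) = -9078/(1/(-3 - ⅐)) = -9078/(1/(-22/7)) = -9078/(-7/22) = -9078*(-22/7) = 199716/7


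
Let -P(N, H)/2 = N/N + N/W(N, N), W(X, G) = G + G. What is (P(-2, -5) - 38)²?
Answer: 1681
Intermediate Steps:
W(X, G) = 2*G
P(N, H) = -3 (P(N, H) = -2*(N/N + N/((2*N))) = -2*(1 + N*(1/(2*N))) = -2*(1 + ½) = -2*3/2 = -3)
(P(-2, -5) - 38)² = (-3 - 38)² = (-41)² = 1681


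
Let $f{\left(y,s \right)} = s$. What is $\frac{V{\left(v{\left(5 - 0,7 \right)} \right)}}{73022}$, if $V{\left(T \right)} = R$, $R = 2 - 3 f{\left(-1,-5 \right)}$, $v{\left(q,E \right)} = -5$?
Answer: $\frac{17}{73022} \approx 0.00023281$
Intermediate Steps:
$R = 17$ ($R = 2 - -15 = 2 + 15 = 17$)
$V{\left(T \right)} = 17$
$\frac{V{\left(v{\left(5 - 0,7 \right)} \right)}}{73022} = \frac{17}{73022}$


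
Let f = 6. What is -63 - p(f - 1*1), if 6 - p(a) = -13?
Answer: -82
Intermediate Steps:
p(a) = 19 (p(a) = 6 - 1*(-13) = 6 + 13 = 19)
-63 - p(f - 1*1) = -63 - 1*19 = -63 - 19 = -82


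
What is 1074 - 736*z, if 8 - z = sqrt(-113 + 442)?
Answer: -4814 + 736*sqrt(329) ≈ 8535.8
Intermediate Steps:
z = 8 - sqrt(329) (z = 8 - sqrt(-113 + 442) = 8 - sqrt(329) ≈ -10.138)
1074 - 736*z = 1074 - 736*(8 - sqrt(329)) = 1074 + (-5888 + 736*sqrt(329)) = -4814 + 736*sqrt(329)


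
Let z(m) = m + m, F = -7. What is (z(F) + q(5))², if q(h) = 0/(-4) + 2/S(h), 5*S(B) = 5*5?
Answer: 4624/25 ≈ 184.96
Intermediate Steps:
S(B) = 5 (S(B) = (5*5)/5 = (⅕)*25 = 5)
z(m) = 2*m
q(h) = ⅖ (q(h) = 0/(-4) + 2/5 = 0*(-¼) + 2*(⅕) = 0 + ⅖ = ⅖)
(z(F) + q(5))² = (2*(-7) + ⅖)² = (-14 + ⅖)² = (-68/5)² = 4624/25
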